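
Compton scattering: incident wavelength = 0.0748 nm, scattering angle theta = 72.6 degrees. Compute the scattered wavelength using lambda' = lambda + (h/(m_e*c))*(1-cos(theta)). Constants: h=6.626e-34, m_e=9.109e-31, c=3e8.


Compton wavelength: h/(m_e*c) = 2.4247e-12 m
d_lambda = 2.4247e-12 * (1 - cos(72.6 deg))
= 2.4247e-12 * 0.700959
= 1.6996e-12 m = 0.0017 nm
lambda' = 0.0748 + 0.0017
= 0.0765 nm

0.0765


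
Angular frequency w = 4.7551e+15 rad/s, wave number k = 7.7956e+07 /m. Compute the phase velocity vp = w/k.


vp = w / k
= 4.7551e+15 / 7.7956e+07
= 6.0997e+07 m/s

6.0997e+07


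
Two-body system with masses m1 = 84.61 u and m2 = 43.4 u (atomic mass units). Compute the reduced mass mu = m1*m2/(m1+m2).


mu = m1 * m2 / (m1 + m2)
= 84.61 * 43.4 / (84.61 + 43.4)
= 3672.074 / 128.01
= 28.6858 u

28.6858


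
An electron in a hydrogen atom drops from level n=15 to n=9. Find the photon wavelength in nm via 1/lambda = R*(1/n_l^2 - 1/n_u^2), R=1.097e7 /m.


1/lambda = R * (1/n_l^2 - 1/n_u^2)
= 1.097e7 * (1/9^2 - 1/15^2)
= 1.097e7 * (0.012346 - 0.004444)
= 1.097e7 * 0.007901
= 8.6677e+04 /m
lambda = 1 / 8.6677e+04 = 11537.1468 nm

11537.1468


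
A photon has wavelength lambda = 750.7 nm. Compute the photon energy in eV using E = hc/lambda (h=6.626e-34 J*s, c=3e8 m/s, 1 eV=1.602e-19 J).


E = hc / lambda
= (6.626e-34)(3e8) / (750.7e-9)
= 1.9878e-25 / 7.5070e-07
= 2.6479e-19 J
Converting to eV: 2.6479e-19 / 1.602e-19
= 1.6529 eV

1.6529


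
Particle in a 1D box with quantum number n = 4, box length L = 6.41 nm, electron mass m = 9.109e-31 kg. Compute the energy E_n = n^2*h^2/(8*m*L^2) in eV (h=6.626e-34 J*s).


E = n^2 * h^2 / (8 * m * L^2)
= 4^2 * (6.626e-34)^2 / (8 * 9.109e-31 * (6.41e-9)^2)
= 16 * 4.3904e-67 / (8 * 9.109e-31 * 4.1088e-17)
= 2.3461e-20 J
= 0.1464 eV

0.1464


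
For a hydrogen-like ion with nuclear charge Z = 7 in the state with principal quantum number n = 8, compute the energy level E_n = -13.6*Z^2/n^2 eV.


E_n = -13.6 * Z^2 / n^2
= -13.6 * 7^2 / 8^2
= -13.6 * 49 / 64
= -10.4125 eV

-10.4125


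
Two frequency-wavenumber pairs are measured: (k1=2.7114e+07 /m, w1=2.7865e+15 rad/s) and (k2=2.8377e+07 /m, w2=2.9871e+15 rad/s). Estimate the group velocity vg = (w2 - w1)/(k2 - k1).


vg = (w2 - w1) / (k2 - k1)
= (2.9871e+15 - 2.7865e+15) / (2.8377e+07 - 2.7114e+07)
= 2.0060e+14 / 1.2630e+06
= 1.5883e+08 m/s

1.5883e+08


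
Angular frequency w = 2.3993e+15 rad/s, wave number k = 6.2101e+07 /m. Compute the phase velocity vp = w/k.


vp = w / k
= 2.3993e+15 / 6.2101e+07
= 3.8635e+07 m/s

3.8635e+07


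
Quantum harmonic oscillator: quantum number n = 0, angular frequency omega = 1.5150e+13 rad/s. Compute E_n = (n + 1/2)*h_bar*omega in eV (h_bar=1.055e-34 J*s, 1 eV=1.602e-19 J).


E = (n + 1/2) * h_bar * omega
= (0 + 0.5) * 1.055e-34 * 1.5150e+13
= 0.5 * 1.5983e-21
= 7.9916e-22 J
= 0.005 eV

0.005


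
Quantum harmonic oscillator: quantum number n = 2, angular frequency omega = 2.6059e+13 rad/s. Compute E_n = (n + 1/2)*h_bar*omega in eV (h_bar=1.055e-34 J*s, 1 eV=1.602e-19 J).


E = (n + 1/2) * h_bar * omega
= (2 + 0.5) * 1.055e-34 * 2.6059e+13
= 2.5 * 2.7492e-21
= 6.8731e-21 J
= 0.0429 eV

0.0429


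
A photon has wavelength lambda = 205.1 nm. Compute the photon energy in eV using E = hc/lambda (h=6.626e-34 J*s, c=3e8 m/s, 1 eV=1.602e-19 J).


E = hc / lambda
= (6.626e-34)(3e8) / (205.1e-9)
= 1.9878e-25 / 2.0510e-07
= 9.6919e-19 J
Converting to eV: 9.6919e-19 / 1.602e-19
= 6.0498 eV

6.0498


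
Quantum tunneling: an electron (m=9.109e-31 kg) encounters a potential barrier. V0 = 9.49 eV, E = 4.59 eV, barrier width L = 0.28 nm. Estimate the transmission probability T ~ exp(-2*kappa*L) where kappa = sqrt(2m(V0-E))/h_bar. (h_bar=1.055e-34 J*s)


V0 - E = 4.9 eV = 7.8498e-19 J
kappa = sqrt(2 * m * (V0-E)) / h_bar
= sqrt(2 * 9.109e-31 * 7.8498e-19) / 1.055e-34
= 1.1335e+10 /m
2*kappa*L = 2 * 1.1335e+10 * 0.28e-9
= 6.3477
T = exp(-6.3477) = 1.750800e-03

1.750800e-03


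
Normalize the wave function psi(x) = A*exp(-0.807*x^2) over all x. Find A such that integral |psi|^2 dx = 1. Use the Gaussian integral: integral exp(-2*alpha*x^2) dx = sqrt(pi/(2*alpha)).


integral |psi|^2 dx = A^2 * sqrt(pi/(2*alpha)) = 1
A^2 = sqrt(2*alpha/pi)
= sqrt(2 * 0.807 / pi)
= 0.716765
A = sqrt(0.716765)
= 0.8466

0.8466


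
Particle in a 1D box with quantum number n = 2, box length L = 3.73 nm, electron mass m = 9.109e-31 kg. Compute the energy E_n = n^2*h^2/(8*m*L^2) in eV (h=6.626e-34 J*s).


E = n^2 * h^2 / (8 * m * L^2)
= 2^2 * (6.626e-34)^2 / (8 * 9.109e-31 * (3.73e-9)^2)
= 4 * 4.3904e-67 / (8 * 9.109e-31 * 1.3913e-17)
= 1.7321e-20 J
= 0.1081 eV

0.1081


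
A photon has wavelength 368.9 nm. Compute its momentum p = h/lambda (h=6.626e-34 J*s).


p = h / lambda
= 6.626e-34 / (368.9e-9)
= 6.626e-34 / 3.6890e-07
= 1.7962e-27 kg*m/s

1.7962e-27


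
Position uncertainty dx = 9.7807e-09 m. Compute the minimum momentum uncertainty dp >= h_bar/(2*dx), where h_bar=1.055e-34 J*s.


dp = h_bar / (2 * dx)
= 1.055e-34 / (2 * 9.7807e-09)
= 1.055e-34 / 1.9561e-08
= 5.3933e-27 kg*m/s

5.3933e-27


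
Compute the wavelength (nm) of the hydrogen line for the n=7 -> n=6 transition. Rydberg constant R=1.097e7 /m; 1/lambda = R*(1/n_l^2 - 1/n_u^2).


1/lambda = R * (1/n_l^2 - 1/n_u^2)
= 1.097e7 * (1/6^2 - 1/7^2)
= 1.097e7 * (0.027778 - 0.020408)
= 1.097e7 * 0.00737
= 8.0845e+04 /m
lambda = 1 / 8.0845e+04 = 12369.3991 nm

12369.3991


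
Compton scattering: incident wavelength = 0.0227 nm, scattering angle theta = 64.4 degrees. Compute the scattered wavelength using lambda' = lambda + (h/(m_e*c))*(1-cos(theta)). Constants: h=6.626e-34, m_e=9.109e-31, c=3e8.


Compton wavelength: h/(m_e*c) = 2.4247e-12 m
d_lambda = 2.4247e-12 * (1 - cos(64.4 deg))
= 2.4247e-12 * 0.567914
= 1.3770e-12 m = 0.001377 nm
lambda' = 0.0227 + 0.001377
= 0.024077 nm

0.024077


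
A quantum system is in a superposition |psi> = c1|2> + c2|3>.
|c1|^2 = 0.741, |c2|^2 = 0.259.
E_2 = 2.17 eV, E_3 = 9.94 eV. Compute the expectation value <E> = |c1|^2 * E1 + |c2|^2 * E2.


<E> = |c1|^2 * E1 + |c2|^2 * E2
= 0.741 * 2.17 + 0.259 * 9.94
= 1.608 + 2.5745
= 4.1824 eV

4.1824


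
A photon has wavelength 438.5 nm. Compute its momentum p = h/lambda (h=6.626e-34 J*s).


p = h / lambda
= 6.626e-34 / (438.5e-9)
= 6.626e-34 / 4.3850e-07
= 1.5111e-27 kg*m/s

1.5111e-27


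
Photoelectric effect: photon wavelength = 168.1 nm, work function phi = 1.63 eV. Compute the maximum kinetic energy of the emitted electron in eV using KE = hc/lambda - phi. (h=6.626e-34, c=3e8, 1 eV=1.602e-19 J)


E_photon = hc / lambda
= (6.626e-34)(3e8) / (168.1e-9)
= 1.1825e-18 J
= 7.3815 eV
KE = E_photon - phi
= 7.3815 - 1.63
= 5.7515 eV

5.7515


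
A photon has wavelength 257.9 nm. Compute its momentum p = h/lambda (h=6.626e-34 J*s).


p = h / lambda
= 6.626e-34 / (257.9e-9)
= 6.626e-34 / 2.5790e-07
= 2.5692e-27 kg*m/s

2.5692e-27


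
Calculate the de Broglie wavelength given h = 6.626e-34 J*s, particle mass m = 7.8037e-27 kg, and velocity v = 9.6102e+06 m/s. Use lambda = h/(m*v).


lambda = h / (m * v)
= 6.626e-34 / (7.8037e-27 * 9.6102e+06)
= 6.626e-34 / 7.4995e-20
= 8.8352e-15 m

8.8352e-15


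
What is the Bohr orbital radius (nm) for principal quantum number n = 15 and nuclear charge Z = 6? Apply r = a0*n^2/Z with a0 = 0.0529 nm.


r = a0 * n^2 / Z
= 0.0529 * 15^2 / 6
= 0.0529 * 225 / 6
= 1.9837 nm

1.9837


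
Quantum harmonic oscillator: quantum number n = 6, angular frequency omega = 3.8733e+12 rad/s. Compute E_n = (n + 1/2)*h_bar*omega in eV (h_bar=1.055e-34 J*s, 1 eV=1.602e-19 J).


E = (n + 1/2) * h_bar * omega
= (6 + 0.5) * 1.055e-34 * 3.8733e+12
= 6.5 * 4.0863e-22
= 2.6561e-21 J
= 0.0166 eV

0.0166


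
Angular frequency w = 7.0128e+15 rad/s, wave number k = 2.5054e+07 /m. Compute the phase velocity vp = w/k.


vp = w / k
= 7.0128e+15 / 2.5054e+07
= 2.7991e+08 m/s

2.7991e+08


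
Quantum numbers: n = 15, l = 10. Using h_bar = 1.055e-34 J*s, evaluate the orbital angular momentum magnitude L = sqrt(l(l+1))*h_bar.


L = sqrt(l*(l+1)) * h_bar
= sqrt(10 * 11) * 1.055e-34
= sqrt(110) * 1.055e-34
= 10.4881 * 1.055e-34
= 1.1065e-33 J*s

1.1065e-33


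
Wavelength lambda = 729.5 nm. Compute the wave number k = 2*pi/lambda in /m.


k = 2 * pi / lambda
= 6.2832 / (729.5e-9)
= 6.2832 / 7.2950e-07
= 8.6130e+06 /m

8.6130e+06


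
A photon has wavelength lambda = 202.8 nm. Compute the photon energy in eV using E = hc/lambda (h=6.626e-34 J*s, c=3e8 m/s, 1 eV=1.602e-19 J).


E = hc / lambda
= (6.626e-34)(3e8) / (202.8e-9)
= 1.9878e-25 / 2.0280e-07
= 9.8018e-19 J
Converting to eV: 9.8018e-19 / 1.602e-19
= 6.1185 eV

6.1185


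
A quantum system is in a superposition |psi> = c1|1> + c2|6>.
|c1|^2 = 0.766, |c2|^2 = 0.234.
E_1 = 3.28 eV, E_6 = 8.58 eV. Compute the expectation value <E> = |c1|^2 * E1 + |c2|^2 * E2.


<E> = |c1|^2 * E1 + |c2|^2 * E2
= 0.766 * 3.28 + 0.234 * 8.58
= 2.5125 + 2.0077
= 4.5202 eV

4.5202


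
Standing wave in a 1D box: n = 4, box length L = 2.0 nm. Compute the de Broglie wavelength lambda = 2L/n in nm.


lambda = 2L / n
= 2 * 2.0 / 4
= 4.0 / 4
= 1.0 nm

1.0


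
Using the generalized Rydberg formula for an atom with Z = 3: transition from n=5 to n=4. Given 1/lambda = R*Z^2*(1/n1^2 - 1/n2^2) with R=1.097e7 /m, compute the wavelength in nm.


1/lambda = R * Z^2 * (1/n1^2 - 1/n2^2)
= 1.097e7 * 3^2 * (1/4^2 - 1/5^2)
= 1.097e7 * 9 * (0.0625 - 0.04)
= 2.2214e+06 /m
lambda = 1 / 2.2214e+06
= 450.1615 nm

450.1615


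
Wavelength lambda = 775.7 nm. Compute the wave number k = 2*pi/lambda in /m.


k = 2 * pi / lambda
= 6.2832 / (775.7e-9)
= 6.2832 / 7.7570e-07
= 8.1000e+06 /m

8.1000e+06


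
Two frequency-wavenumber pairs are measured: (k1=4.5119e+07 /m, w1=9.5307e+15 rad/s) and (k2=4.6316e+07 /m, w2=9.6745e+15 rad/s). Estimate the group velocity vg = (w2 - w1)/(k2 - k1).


vg = (w2 - w1) / (k2 - k1)
= (9.6745e+15 - 9.5307e+15) / (4.6316e+07 - 4.5119e+07)
= 1.4380e+14 / 1.1970e+06
= 1.2013e+08 m/s

1.2013e+08


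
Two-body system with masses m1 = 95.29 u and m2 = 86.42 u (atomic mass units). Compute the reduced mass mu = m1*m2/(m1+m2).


mu = m1 * m2 / (m1 + m2)
= 95.29 * 86.42 / (95.29 + 86.42)
= 8234.9618 / 181.71
= 45.3193 u

45.3193


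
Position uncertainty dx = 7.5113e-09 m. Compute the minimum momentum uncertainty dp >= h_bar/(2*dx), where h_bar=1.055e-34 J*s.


dp = h_bar / (2 * dx)
= 1.055e-34 / (2 * 7.5113e-09)
= 1.055e-34 / 1.5023e-08
= 7.0228e-27 kg*m/s

7.0228e-27


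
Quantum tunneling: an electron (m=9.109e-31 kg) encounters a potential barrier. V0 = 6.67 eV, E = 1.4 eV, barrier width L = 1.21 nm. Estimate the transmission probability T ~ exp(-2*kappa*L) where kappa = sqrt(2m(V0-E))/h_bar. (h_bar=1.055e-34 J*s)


V0 - E = 5.27 eV = 8.4425e-19 J
kappa = sqrt(2 * m * (V0-E)) / h_bar
= sqrt(2 * 9.109e-31 * 8.4425e-19) / 1.055e-34
= 1.1755e+10 /m
2*kappa*L = 2 * 1.1755e+10 * 1.21e-9
= 28.4479
T = exp(-28.4479) = 4.418198e-13

4.418198e-13


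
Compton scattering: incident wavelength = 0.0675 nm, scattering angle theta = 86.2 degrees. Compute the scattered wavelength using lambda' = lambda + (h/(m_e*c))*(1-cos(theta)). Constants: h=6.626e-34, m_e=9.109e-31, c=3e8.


Compton wavelength: h/(m_e*c) = 2.4247e-12 m
d_lambda = 2.4247e-12 * (1 - cos(86.2 deg))
= 2.4247e-12 * 0.933726
= 2.2640e-12 m = 0.002264 nm
lambda' = 0.0675 + 0.002264
= 0.069764 nm

0.069764


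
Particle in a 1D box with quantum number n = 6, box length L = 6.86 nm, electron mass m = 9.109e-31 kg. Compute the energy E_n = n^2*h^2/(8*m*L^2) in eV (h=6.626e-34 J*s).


E = n^2 * h^2 / (8 * m * L^2)
= 6^2 * (6.626e-34)^2 / (8 * 9.109e-31 * (6.86e-9)^2)
= 36 * 4.3904e-67 / (8 * 9.109e-31 * 4.7060e-17)
= 4.6089e-20 J
= 0.2877 eV

0.2877


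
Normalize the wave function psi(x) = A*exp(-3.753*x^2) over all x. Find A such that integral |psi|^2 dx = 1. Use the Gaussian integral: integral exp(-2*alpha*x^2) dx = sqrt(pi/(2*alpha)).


integral |psi|^2 dx = A^2 * sqrt(pi/(2*alpha)) = 1
A^2 = sqrt(2*alpha/pi)
= sqrt(2 * 3.753 / pi)
= 1.545715
A = sqrt(1.545715)
= 1.2433

1.2433


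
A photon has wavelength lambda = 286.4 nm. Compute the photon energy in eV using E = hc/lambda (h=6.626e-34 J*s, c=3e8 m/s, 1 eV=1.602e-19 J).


E = hc / lambda
= (6.626e-34)(3e8) / (286.4e-9)
= 1.9878e-25 / 2.8640e-07
= 6.9406e-19 J
Converting to eV: 6.9406e-19 / 1.602e-19
= 4.3325 eV

4.3325


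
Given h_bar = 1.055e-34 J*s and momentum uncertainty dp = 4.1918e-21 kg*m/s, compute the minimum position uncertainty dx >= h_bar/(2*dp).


dx = h_bar / (2 * dp)
= 1.055e-34 / (2 * 4.1918e-21)
= 1.055e-34 / 8.3836e-21
= 1.2584e-14 m

1.2584e-14


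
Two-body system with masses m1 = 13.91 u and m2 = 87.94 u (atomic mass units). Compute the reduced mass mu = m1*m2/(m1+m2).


mu = m1 * m2 / (m1 + m2)
= 13.91 * 87.94 / (13.91 + 87.94)
= 1223.2454 / 101.85
= 12.0103 u

12.0103


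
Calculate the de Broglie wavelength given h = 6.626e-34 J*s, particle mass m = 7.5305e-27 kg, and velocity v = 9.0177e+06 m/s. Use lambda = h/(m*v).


lambda = h / (m * v)
= 6.626e-34 / (7.5305e-27 * 9.0177e+06)
= 6.626e-34 / 6.7908e-20
= 9.7573e-15 m

9.7573e-15


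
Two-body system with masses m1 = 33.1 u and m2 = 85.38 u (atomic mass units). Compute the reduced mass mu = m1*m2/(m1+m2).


mu = m1 * m2 / (m1 + m2)
= 33.1 * 85.38 / (33.1 + 85.38)
= 2826.078 / 118.48
= 23.8528 u

23.8528


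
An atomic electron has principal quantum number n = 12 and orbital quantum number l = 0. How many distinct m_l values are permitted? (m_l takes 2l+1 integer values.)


m_l ranges from -l to +l in integer steps
So m_l goes from -0 to +0
Count = 2l + 1 = 2*0 + 1
= 1

1


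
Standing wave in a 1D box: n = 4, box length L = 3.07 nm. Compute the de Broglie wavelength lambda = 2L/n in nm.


lambda = 2L / n
= 2 * 3.07 / 4
= 6.14 / 4
= 1.535 nm

1.535


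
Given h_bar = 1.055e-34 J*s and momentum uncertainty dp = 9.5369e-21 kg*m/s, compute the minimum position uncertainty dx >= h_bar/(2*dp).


dx = h_bar / (2 * dp)
= 1.055e-34 / (2 * 9.5369e-21)
= 1.055e-34 / 1.9074e-20
= 5.5311e-15 m

5.5311e-15


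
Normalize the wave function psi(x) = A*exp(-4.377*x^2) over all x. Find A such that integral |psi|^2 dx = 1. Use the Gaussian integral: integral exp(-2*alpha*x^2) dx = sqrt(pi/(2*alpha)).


integral |psi|^2 dx = A^2 * sqrt(pi/(2*alpha)) = 1
A^2 = sqrt(2*alpha/pi)
= sqrt(2 * 4.377 / pi)
= 1.669277
A = sqrt(1.669277)
= 1.292

1.292


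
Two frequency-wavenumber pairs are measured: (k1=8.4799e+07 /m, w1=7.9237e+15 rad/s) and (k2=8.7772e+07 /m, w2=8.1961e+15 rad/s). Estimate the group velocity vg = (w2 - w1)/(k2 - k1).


vg = (w2 - w1) / (k2 - k1)
= (8.1961e+15 - 7.9237e+15) / (8.7772e+07 - 8.4799e+07)
= 2.7240e+14 / 2.9730e+06
= 9.1625e+07 m/s

9.1625e+07


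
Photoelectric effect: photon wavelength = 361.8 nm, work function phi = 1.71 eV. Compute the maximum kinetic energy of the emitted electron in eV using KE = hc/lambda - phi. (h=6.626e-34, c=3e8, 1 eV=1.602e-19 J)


E_photon = hc / lambda
= (6.626e-34)(3e8) / (361.8e-9)
= 5.4942e-19 J
= 3.4296 eV
KE = E_photon - phi
= 3.4296 - 1.71
= 1.7196 eV

1.7196


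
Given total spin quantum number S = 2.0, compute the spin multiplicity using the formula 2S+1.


Spin multiplicity = 2S + 1
= 2 * 2.0 + 1
= 4.0 + 1
= 5

5


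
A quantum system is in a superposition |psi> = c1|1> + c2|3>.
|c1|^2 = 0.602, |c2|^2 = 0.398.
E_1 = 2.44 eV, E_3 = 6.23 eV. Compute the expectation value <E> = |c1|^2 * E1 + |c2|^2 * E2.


<E> = |c1|^2 * E1 + |c2|^2 * E2
= 0.602 * 2.44 + 0.398 * 6.23
= 1.4689 + 2.4795
= 3.9484 eV

3.9484


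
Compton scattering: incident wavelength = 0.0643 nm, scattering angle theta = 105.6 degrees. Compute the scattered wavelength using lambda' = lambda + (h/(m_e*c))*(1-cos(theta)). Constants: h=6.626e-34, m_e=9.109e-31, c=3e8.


Compton wavelength: h/(m_e*c) = 2.4247e-12 m
d_lambda = 2.4247e-12 * (1 - cos(105.6 deg))
= 2.4247e-12 * 1.26892
= 3.0768e-12 m = 0.003077 nm
lambda' = 0.0643 + 0.003077
= 0.067377 nm

0.067377


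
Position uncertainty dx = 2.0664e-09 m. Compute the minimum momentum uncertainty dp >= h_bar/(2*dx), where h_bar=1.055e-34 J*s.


dp = h_bar / (2 * dx)
= 1.055e-34 / (2 * 2.0664e-09)
= 1.055e-34 / 4.1328e-09
= 2.5527e-26 kg*m/s

2.5527e-26


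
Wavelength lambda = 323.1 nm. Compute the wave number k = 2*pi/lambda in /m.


k = 2 * pi / lambda
= 6.2832 / (323.1e-9)
= 6.2832 / 3.2310e-07
= 1.9447e+07 /m

1.9447e+07


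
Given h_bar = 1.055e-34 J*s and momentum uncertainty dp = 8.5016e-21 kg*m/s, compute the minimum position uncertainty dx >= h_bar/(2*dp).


dx = h_bar / (2 * dp)
= 1.055e-34 / (2 * 8.5016e-21)
= 1.055e-34 / 1.7003e-20
= 6.2047e-15 m

6.2047e-15


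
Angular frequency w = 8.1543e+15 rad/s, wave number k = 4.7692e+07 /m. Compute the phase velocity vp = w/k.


vp = w / k
= 8.1543e+15 / 4.7692e+07
= 1.7098e+08 m/s

1.7098e+08


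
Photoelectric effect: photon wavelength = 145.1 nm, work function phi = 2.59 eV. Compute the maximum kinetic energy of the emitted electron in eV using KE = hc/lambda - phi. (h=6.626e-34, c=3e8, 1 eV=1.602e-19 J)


E_photon = hc / lambda
= (6.626e-34)(3e8) / (145.1e-9)
= 1.3700e-18 J
= 8.5515 eV
KE = E_photon - phi
= 8.5515 - 2.59
= 5.9615 eV

5.9615


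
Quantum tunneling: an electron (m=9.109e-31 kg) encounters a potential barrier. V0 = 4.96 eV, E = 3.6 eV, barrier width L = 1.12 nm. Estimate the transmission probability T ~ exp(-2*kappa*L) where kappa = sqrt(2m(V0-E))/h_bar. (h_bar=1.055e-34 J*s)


V0 - E = 1.36 eV = 2.1787e-19 J
kappa = sqrt(2 * m * (V0-E)) / h_bar
= sqrt(2 * 9.109e-31 * 2.1787e-19) / 1.055e-34
= 5.9717e+09 /m
2*kappa*L = 2 * 5.9717e+09 * 1.12e-9
= 13.3766
T = exp(-13.3766) = 1.550975e-06

1.550975e-06


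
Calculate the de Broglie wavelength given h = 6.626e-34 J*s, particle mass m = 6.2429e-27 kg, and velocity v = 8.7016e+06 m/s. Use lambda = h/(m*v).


lambda = h / (m * v)
= 6.626e-34 / (6.2429e-27 * 8.7016e+06)
= 6.626e-34 / 5.4323e-20
= 1.2197e-14 m

1.2197e-14


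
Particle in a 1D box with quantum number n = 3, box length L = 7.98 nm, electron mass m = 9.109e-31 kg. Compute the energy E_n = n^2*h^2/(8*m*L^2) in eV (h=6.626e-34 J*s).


E = n^2 * h^2 / (8 * m * L^2)
= 3^2 * (6.626e-34)^2 / (8 * 9.109e-31 * (7.98e-9)^2)
= 9 * 4.3904e-67 / (8 * 9.109e-31 * 6.3680e-17)
= 8.5149e-21 J
= 0.0532 eV

0.0532


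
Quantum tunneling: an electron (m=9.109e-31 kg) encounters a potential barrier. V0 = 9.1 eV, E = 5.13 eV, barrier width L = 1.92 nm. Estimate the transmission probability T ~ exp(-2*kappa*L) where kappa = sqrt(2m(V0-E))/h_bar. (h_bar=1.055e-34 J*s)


V0 - E = 3.97 eV = 6.3599e-19 J
kappa = sqrt(2 * m * (V0-E)) / h_bar
= sqrt(2 * 9.109e-31 * 6.3599e-19) / 1.055e-34
= 1.0203e+10 /m
2*kappa*L = 2 * 1.0203e+10 * 1.92e-9
= 39.1792
T = exp(-39.1792) = 9.653556e-18

9.653556e-18


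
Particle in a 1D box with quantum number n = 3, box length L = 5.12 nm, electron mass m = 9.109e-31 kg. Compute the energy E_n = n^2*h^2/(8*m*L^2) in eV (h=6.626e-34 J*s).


E = n^2 * h^2 / (8 * m * L^2)
= 3^2 * (6.626e-34)^2 / (8 * 9.109e-31 * (5.12e-9)^2)
= 9 * 4.3904e-67 / (8 * 9.109e-31 * 2.6214e-17)
= 2.0684e-20 J
= 0.1291 eV

0.1291


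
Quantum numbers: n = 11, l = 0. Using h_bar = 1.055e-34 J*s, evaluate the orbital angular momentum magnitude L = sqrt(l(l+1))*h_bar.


L = sqrt(l*(l+1)) * h_bar
= sqrt(0 * 1) * 1.055e-34
= sqrt(0) * 1.055e-34
= 0.0 * 1.055e-34
= 0.0000e+00 J*s

0.0000e+00


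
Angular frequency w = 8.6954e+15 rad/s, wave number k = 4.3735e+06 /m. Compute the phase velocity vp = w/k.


vp = w / k
= 8.6954e+15 / 4.3735e+06
= 1.9882e+09 m/s

1.9882e+09


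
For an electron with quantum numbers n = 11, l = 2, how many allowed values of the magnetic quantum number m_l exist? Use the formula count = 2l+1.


m_l ranges from -l to +l in integer steps
So m_l goes from -2 to +2
Count = 2l + 1 = 2*2 + 1
= 5

5


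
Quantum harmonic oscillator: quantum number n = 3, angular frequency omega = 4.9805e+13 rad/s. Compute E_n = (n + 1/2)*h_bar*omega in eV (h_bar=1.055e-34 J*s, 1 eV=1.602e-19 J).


E = (n + 1/2) * h_bar * omega
= (3 + 0.5) * 1.055e-34 * 4.9805e+13
= 3.5 * 5.2544e-21
= 1.8390e-20 J
= 0.1148 eV

0.1148


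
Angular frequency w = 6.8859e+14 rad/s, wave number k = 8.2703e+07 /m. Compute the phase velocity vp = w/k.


vp = w / k
= 6.8859e+14 / 8.2703e+07
= 8.3261e+06 m/s

8.3261e+06


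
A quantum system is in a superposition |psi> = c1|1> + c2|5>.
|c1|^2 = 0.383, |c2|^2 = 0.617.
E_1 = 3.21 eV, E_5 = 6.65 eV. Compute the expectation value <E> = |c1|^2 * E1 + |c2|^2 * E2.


<E> = |c1|^2 * E1 + |c2|^2 * E2
= 0.383 * 3.21 + 0.617 * 6.65
= 1.2294 + 4.1031
= 5.3325 eV

5.3325


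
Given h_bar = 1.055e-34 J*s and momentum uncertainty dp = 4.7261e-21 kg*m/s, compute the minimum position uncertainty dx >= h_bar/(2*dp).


dx = h_bar / (2 * dp)
= 1.055e-34 / (2 * 4.7261e-21)
= 1.055e-34 / 9.4522e-21
= 1.1161e-14 m

1.1161e-14


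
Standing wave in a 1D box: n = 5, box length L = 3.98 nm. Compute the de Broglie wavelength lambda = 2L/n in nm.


lambda = 2L / n
= 2 * 3.98 / 5
= 7.96 / 5
= 1.592 nm

1.592


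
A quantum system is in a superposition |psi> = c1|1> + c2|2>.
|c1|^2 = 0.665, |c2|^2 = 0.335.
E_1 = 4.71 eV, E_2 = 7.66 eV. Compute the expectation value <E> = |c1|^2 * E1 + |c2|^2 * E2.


<E> = |c1|^2 * E1 + |c2|^2 * E2
= 0.665 * 4.71 + 0.335 * 7.66
= 3.1322 + 2.5661
= 5.6982 eV

5.6982


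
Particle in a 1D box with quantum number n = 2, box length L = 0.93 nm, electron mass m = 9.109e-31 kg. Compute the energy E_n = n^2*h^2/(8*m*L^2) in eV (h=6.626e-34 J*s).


E = n^2 * h^2 / (8 * m * L^2)
= 2^2 * (6.626e-34)^2 / (8 * 9.109e-31 * (0.93e-9)^2)
= 4 * 4.3904e-67 / (8 * 9.109e-31 * 8.6490e-19)
= 2.7864e-19 J
= 1.7393 eV

1.7393


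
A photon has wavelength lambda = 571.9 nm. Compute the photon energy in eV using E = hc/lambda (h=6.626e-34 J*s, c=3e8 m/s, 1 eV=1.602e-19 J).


E = hc / lambda
= (6.626e-34)(3e8) / (571.9e-9)
= 1.9878e-25 / 5.7190e-07
= 3.4758e-19 J
Converting to eV: 3.4758e-19 / 1.602e-19
= 2.1697 eV

2.1697


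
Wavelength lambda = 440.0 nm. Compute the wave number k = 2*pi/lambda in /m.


k = 2 * pi / lambda
= 6.2832 / (440.0e-9)
= 6.2832 / 4.4000e-07
= 1.4280e+07 /m

1.4280e+07


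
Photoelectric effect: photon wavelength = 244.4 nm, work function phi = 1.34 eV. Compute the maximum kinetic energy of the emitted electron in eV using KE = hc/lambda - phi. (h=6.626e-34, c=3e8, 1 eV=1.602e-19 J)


E_photon = hc / lambda
= (6.626e-34)(3e8) / (244.4e-9)
= 8.1334e-19 J
= 5.077 eV
KE = E_photon - phi
= 5.077 - 1.34
= 3.737 eV

3.737


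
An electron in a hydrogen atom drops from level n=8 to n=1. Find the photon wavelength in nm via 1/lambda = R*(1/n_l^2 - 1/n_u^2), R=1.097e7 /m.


1/lambda = R * (1/n_l^2 - 1/n_u^2)
= 1.097e7 * (1/1^2 - 1/8^2)
= 1.097e7 * (1.0 - 0.015625)
= 1.097e7 * 0.984375
= 1.0799e+07 /m
lambda = 1 / 1.0799e+07 = 92.6047 nm

92.6047


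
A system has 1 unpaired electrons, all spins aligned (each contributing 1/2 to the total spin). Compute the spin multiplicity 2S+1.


Total spin S = N * (1/2) = 1 * 0.5 = 0.5
Spin multiplicity = 2S + 1
= 2 * 0.5 + 1
= 2

2


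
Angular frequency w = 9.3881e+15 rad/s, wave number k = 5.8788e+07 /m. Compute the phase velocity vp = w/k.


vp = w / k
= 9.3881e+15 / 5.8788e+07
= 1.5969e+08 m/s

1.5969e+08


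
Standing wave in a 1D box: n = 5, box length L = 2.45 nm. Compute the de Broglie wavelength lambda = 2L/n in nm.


lambda = 2L / n
= 2 * 2.45 / 5
= 4.9 / 5
= 0.98 nm

0.98


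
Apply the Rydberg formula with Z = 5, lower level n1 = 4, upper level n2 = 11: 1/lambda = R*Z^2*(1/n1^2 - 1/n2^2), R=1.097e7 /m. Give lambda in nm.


1/lambda = R * Z^2 * (1/n1^2 - 1/n2^2)
= 1.097e7 * 5^2 * (1/4^2 - 1/11^2)
= 1.097e7 * 25 * (0.0625 - 0.008264)
= 1.4874e+07 /m
lambda = 1 / 1.4874e+07
= 67.231 nm

67.231


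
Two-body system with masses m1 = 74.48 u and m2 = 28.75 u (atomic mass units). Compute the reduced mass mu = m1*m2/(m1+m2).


mu = m1 * m2 / (m1 + m2)
= 74.48 * 28.75 / (74.48 + 28.75)
= 2141.3 / 103.23
= 20.743 u

20.743


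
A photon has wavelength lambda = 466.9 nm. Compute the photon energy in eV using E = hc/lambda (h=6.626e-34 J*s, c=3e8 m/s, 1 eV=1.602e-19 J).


E = hc / lambda
= (6.626e-34)(3e8) / (466.9e-9)
= 1.9878e-25 / 4.6690e-07
= 4.2574e-19 J
Converting to eV: 4.2574e-19 / 1.602e-19
= 2.6576 eV

2.6576


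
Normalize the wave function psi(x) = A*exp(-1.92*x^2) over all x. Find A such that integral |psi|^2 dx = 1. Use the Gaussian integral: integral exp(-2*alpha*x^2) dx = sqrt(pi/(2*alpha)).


integral |psi|^2 dx = A^2 * sqrt(pi/(2*alpha)) = 1
A^2 = sqrt(2*alpha/pi)
= sqrt(2 * 1.92 / pi)
= 1.105581
A = sqrt(1.105581)
= 1.0515

1.0515


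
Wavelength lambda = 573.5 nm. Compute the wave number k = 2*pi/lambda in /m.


k = 2 * pi / lambda
= 6.2832 / (573.5e-9)
= 6.2832 / 5.7350e-07
= 1.0956e+07 /m

1.0956e+07


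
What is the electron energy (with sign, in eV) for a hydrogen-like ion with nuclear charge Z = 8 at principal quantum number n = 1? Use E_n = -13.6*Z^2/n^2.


E_n = -13.6 * Z^2 / n^2
= -13.6 * 8^2 / 1^2
= -13.6 * 64 / 1
= -870.4 eV

-870.4


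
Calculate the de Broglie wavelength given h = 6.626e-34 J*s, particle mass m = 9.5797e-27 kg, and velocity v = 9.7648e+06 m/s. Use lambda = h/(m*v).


lambda = h / (m * v)
= 6.626e-34 / (9.5797e-27 * 9.7648e+06)
= 6.626e-34 / 9.3544e-20
= 7.0833e-15 m

7.0833e-15


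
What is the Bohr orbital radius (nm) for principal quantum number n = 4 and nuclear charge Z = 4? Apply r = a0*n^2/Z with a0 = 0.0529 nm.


r = a0 * n^2 / Z
= 0.0529 * 4^2 / 4
= 0.0529 * 16 / 4
= 0.2116 nm

0.2116


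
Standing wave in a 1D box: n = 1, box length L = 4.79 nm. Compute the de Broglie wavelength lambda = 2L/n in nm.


lambda = 2L / n
= 2 * 4.79 / 1
= 9.58 / 1
= 9.58 nm

9.58


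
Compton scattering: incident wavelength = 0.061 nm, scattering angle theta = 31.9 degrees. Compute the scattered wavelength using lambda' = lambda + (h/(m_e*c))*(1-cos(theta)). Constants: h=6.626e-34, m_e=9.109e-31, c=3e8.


Compton wavelength: h/(m_e*c) = 2.4247e-12 m
d_lambda = 2.4247e-12 * (1 - cos(31.9 deg))
= 2.4247e-12 * 0.151028
= 3.6620e-13 m = 0.000366 nm
lambda' = 0.061 + 0.000366
= 0.061366 nm

0.061366


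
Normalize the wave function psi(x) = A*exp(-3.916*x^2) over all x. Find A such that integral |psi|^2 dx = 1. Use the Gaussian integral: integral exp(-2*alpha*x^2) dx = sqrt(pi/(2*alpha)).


integral |psi|^2 dx = A^2 * sqrt(pi/(2*alpha)) = 1
A^2 = sqrt(2*alpha/pi)
= sqrt(2 * 3.916 / pi)
= 1.578925
A = sqrt(1.578925)
= 1.2566

1.2566


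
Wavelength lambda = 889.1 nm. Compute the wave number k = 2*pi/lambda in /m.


k = 2 * pi / lambda
= 6.2832 / (889.1e-9)
= 6.2832 / 8.8910e-07
= 7.0669e+06 /m

7.0669e+06


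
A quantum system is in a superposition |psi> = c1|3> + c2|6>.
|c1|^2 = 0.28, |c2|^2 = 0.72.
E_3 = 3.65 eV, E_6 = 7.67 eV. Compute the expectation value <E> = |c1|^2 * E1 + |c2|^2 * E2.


<E> = |c1|^2 * E1 + |c2|^2 * E2
= 0.28 * 3.65 + 0.72 * 7.67
= 1.022 + 5.5224
= 6.5444 eV

6.5444


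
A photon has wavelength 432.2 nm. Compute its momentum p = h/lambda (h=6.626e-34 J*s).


p = h / lambda
= 6.626e-34 / (432.2e-9)
= 6.626e-34 / 4.3220e-07
= 1.5331e-27 kg*m/s

1.5331e-27


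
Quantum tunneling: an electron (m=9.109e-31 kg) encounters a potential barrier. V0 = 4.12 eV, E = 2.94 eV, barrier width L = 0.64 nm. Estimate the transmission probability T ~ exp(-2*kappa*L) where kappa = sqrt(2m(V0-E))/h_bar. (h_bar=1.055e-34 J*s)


V0 - E = 1.18 eV = 1.8904e-19 J
kappa = sqrt(2 * m * (V0-E)) / h_bar
= sqrt(2 * 9.109e-31 * 1.8904e-19) / 1.055e-34
= 5.5625e+09 /m
2*kappa*L = 2 * 5.5625e+09 * 0.64e-9
= 7.12
T = exp(-7.12) = 8.087651e-04

8.087651e-04


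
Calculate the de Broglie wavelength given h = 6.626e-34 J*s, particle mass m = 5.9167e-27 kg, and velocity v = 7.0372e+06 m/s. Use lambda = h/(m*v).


lambda = h / (m * v)
= 6.626e-34 / (5.9167e-27 * 7.0372e+06)
= 6.626e-34 / 4.1637e-20
= 1.5914e-14 m

1.5914e-14


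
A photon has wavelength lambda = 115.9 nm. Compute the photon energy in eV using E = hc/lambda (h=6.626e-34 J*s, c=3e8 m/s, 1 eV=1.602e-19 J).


E = hc / lambda
= (6.626e-34)(3e8) / (115.9e-9)
= 1.9878e-25 / 1.1590e-07
= 1.7151e-18 J
Converting to eV: 1.7151e-18 / 1.602e-19
= 10.706 eV

10.706


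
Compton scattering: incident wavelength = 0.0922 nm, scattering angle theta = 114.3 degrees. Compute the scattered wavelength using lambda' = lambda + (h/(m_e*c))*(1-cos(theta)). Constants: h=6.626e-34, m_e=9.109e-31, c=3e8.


Compton wavelength: h/(m_e*c) = 2.4247e-12 m
d_lambda = 2.4247e-12 * (1 - cos(114.3 deg))
= 2.4247e-12 * 1.411514
= 3.4225e-12 m = 0.003423 nm
lambda' = 0.0922 + 0.003423
= 0.095623 nm

0.095623


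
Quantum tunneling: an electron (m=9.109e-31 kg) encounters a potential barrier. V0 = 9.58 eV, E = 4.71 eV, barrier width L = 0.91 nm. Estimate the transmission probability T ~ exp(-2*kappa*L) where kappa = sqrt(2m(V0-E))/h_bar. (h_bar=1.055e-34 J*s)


V0 - E = 4.87 eV = 7.8017e-19 J
kappa = sqrt(2 * m * (V0-E)) / h_bar
= sqrt(2 * 9.109e-31 * 7.8017e-19) / 1.055e-34
= 1.1300e+10 /m
2*kappa*L = 2 * 1.1300e+10 * 0.91e-9
= 20.5667
T = exp(-20.5667) = 1.169466e-09

1.169466e-09


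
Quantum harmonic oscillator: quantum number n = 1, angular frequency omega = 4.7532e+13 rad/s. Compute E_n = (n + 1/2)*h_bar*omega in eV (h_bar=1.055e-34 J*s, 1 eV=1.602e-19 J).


E = (n + 1/2) * h_bar * omega
= (1 + 0.5) * 1.055e-34 * 4.7532e+13
= 1.5 * 5.0146e-21
= 7.5219e-21 J
= 0.047 eV

0.047


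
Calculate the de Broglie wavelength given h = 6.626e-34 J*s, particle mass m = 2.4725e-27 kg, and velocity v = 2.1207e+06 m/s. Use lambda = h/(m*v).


lambda = h / (m * v)
= 6.626e-34 / (2.4725e-27 * 2.1207e+06)
= 6.626e-34 / 5.2434e-21
= 1.2637e-13 m

1.2637e-13


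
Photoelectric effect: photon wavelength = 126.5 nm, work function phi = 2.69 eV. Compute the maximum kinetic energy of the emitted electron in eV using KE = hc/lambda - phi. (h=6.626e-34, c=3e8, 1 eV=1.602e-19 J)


E_photon = hc / lambda
= (6.626e-34)(3e8) / (126.5e-9)
= 1.5714e-18 J
= 9.8089 eV
KE = E_photon - phi
= 9.8089 - 2.69
= 7.1189 eV

7.1189


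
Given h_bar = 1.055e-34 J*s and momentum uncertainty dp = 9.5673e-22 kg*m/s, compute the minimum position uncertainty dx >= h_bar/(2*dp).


dx = h_bar / (2 * dp)
= 1.055e-34 / (2 * 9.5673e-22)
= 1.055e-34 / 1.9135e-21
= 5.5136e-14 m

5.5136e-14


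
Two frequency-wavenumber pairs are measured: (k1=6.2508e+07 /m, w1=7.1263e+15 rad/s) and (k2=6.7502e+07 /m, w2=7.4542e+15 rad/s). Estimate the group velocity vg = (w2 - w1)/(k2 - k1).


vg = (w2 - w1) / (k2 - k1)
= (7.4542e+15 - 7.1263e+15) / (6.7502e+07 - 6.2508e+07)
= 3.2790e+14 / 4.9940e+06
= 6.5659e+07 m/s

6.5659e+07


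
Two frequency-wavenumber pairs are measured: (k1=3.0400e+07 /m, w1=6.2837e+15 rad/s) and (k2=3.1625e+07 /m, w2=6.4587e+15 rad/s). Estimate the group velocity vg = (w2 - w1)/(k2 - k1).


vg = (w2 - w1) / (k2 - k1)
= (6.4587e+15 - 6.2837e+15) / (3.1625e+07 - 3.0400e+07)
= 1.7500e+14 / 1.2250e+06
= 1.4286e+08 m/s

1.4286e+08


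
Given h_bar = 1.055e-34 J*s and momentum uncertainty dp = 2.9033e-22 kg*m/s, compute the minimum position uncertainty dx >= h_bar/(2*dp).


dx = h_bar / (2 * dp)
= 1.055e-34 / (2 * 2.9033e-22)
= 1.055e-34 / 5.8066e-22
= 1.8169e-13 m

1.8169e-13


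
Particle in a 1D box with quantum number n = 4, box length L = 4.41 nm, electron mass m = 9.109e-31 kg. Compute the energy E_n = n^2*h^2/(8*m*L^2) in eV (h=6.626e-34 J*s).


E = n^2 * h^2 / (8 * m * L^2)
= 4^2 * (6.626e-34)^2 / (8 * 9.109e-31 * (4.41e-9)^2)
= 16 * 4.3904e-67 / (8 * 9.109e-31 * 1.9448e-17)
= 4.9566e-20 J
= 0.3094 eV

0.3094


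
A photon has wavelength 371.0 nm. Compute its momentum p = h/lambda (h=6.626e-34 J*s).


p = h / lambda
= 6.626e-34 / (371.0e-9)
= 6.626e-34 / 3.7100e-07
= 1.7860e-27 kg*m/s

1.7860e-27


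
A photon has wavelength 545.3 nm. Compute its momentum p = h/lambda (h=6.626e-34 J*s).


p = h / lambda
= 6.626e-34 / (545.3e-9)
= 6.626e-34 / 5.4530e-07
= 1.2151e-27 kg*m/s

1.2151e-27


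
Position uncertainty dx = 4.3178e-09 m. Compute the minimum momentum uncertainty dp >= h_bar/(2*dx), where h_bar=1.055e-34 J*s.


dp = h_bar / (2 * dx)
= 1.055e-34 / (2 * 4.3178e-09)
= 1.055e-34 / 8.6356e-09
= 1.2217e-26 kg*m/s

1.2217e-26


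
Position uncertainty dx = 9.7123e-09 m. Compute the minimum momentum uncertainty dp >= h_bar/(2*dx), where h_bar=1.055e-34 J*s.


dp = h_bar / (2 * dx)
= 1.055e-34 / (2 * 9.7123e-09)
= 1.055e-34 / 1.9425e-08
= 5.4313e-27 kg*m/s

5.4313e-27


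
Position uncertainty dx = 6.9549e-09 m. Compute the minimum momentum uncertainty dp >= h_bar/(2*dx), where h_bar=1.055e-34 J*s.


dp = h_bar / (2 * dx)
= 1.055e-34 / (2 * 6.9549e-09)
= 1.055e-34 / 1.3910e-08
= 7.5846e-27 kg*m/s

7.5846e-27


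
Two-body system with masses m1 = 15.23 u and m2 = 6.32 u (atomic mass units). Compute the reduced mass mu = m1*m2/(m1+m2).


mu = m1 * m2 / (m1 + m2)
= 15.23 * 6.32 / (15.23 + 6.32)
= 96.2536 / 21.55
= 4.4665 u

4.4665


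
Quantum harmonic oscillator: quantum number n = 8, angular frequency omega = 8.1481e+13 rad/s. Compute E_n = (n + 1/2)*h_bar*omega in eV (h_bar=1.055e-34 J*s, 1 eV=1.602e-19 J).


E = (n + 1/2) * h_bar * omega
= (8 + 0.5) * 1.055e-34 * 8.1481e+13
= 8.5 * 8.5962e-21
= 7.3068e-20 J
= 0.4561 eV

0.4561


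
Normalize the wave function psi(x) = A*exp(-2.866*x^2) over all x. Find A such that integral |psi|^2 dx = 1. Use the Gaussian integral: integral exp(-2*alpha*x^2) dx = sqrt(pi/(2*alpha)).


integral |psi|^2 dx = A^2 * sqrt(pi/(2*alpha)) = 1
A^2 = sqrt(2*alpha/pi)
= sqrt(2 * 2.866 / pi)
= 1.35076
A = sqrt(1.35076)
= 1.1622

1.1622


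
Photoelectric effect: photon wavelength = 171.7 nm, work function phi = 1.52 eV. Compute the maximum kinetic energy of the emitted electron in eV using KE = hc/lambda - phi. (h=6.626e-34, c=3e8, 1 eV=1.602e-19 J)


E_photon = hc / lambda
= (6.626e-34)(3e8) / (171.7e-9)
= 1.1577e-18 J
= 7.2267 eV
KE = E_photon - phi
= 7.2267 - 1.52
= 5.7067 eV

5.7067


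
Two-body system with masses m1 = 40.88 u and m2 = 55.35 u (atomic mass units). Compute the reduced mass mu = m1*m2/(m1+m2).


mu = m1 * m2 / (m1 + m2)
= 40.88 * 55.35 / (40.88 + 55.35)
= 2262.708 / 96.23
= 23.5135 u

23.5135


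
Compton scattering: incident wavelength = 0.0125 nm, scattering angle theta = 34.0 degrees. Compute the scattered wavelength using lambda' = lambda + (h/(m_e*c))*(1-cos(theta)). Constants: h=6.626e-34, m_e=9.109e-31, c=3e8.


Compton wavelength: h/(m_e*c) = 2.4247e-12 m
d_lambda = 2.4247e-12 * (1 - cos(34.0 deg))
= 2.4247e-12 * 0.170962
= 4.1453e-13 m = 0.000415 nm
lambda' = 0.0125 + 0.000415
= 0.012915 nm

0.012915


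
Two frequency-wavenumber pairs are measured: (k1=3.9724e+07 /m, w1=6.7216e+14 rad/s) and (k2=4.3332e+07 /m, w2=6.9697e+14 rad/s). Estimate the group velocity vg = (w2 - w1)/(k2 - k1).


vg = (w2 - w1) / (k2 - k1)
= (6.9697e+14 - 6.7216e+14) / (4.3332e+07 - 3.9724e+07)
= 2.4810e+13 / 3.6080e+06
= 6.8764e+06 m/s

6.8764e+06


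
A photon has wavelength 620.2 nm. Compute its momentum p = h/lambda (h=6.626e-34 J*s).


p = h / lambda
= 6.626e-34 / (620.2e-9)
= 6.626e-34 / 6.2020e-07
= 1.0684e-27 kg*m/s

1.0684e-27


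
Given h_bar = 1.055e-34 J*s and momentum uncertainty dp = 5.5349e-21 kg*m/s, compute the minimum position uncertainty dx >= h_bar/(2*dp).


dx = h_bar / (2 * dp)
= 1.055e-34 / (2 * 5.5349e-21)
= 1.055e-34 / 1.1070e-20
= 9.5304e-15 m

9.5304e-15


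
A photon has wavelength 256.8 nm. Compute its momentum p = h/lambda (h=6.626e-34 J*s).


p = h / lambda
= 6.626e-34 / (256.8e-9)
= 6.626e-34 / 2.5680e-07
= 2.5802e-27 kg*m/s

2.5802e-27


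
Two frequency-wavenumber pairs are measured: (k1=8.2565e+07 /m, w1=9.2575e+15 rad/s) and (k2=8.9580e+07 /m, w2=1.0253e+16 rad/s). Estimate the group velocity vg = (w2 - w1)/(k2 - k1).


vg = (w2 - w1) / (k2 - k1)
= (1.0253e+16 - 9.2575e+15) / (8.9580e+07 - 8.2565e+07)
= 9.9550e+14 / 7.0150e+06
= 1.4191e+08 m/s

1.4191e+08


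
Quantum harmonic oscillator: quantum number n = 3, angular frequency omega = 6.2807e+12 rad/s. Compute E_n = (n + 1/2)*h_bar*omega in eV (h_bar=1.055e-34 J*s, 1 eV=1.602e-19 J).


E = (n + 1/2) * h_bar * omega
= (3 + 0.5) * 1.055e-34 * 6.2807e+12
= 3.5 * 6.6261e-22
= 2.3191e-21 J
= 0.0145 eV

0.0145


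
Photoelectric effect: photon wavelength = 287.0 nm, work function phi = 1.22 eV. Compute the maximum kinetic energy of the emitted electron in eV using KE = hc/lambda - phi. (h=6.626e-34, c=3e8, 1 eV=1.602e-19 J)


E_photon = hc / lambda
= (6.626e-34)(3e8) / (287.0e-9)
= 6.9261e-19 J
= 4.3234 eV
KE = E_photon - phi
= 4.3234 - 1.22
= 3.1034 eV

3.1034


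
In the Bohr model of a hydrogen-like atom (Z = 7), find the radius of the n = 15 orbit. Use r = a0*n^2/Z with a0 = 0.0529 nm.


r = a0 * n^2 / Z
= 0.0529 * 15^2 / 7
= 0.0529 * 225 / 7
= 1.7004 nm

1.7004


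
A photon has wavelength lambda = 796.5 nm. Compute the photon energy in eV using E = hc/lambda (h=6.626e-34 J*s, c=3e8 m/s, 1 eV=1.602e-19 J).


E = hc / lambda
= (6.626e-34)(3e8) / (796.5e-9)
= 1.9878e-25 / 7.9650e-07
= 2.4957e-19 J
Converting to eV: 2.4957e-19 / 1.602e-19
= 1.5578 eV

1.5578


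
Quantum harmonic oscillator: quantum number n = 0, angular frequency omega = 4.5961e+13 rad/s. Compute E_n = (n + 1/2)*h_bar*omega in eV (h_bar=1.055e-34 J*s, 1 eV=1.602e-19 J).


E = (n + 1/2) * h_bar * omega
= (0 + 0.5) * 1.055e-34 * 4.5961e+13
= 0.5 * 4.8489e-21
= 2.4244e-21 J
= 0.0151 eV

0.0151


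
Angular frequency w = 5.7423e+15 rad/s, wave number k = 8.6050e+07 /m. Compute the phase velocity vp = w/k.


vp = w / k
= 5.7423e+15 / 8.6050e+07
= 6.6732e+07 m/s

6.6732e+07


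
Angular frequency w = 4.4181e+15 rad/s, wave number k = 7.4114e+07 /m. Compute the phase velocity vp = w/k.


vp = w / k
= 4.4181e+15 / 7.4114e+07
= 5.9612e+07 m/s

5.9612e+07


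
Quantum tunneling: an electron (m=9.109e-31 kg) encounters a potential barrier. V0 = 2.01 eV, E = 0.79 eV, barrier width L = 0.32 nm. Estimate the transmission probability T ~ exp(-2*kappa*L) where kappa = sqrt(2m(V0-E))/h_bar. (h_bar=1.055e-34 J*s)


V0 - E = 1.22 eV = 1.9544e-19 J
kappa = sqrt(2 * m * (V0-E)) / h_bar
= sqrt(2 * 9.109e-31 * 1.9544e-19) / 1.055e-34
= 5.6560e+09 /m
2*kappa*L = 2 * 5.6560e+09 * 0.32e-9
= 3.6198
T = exp(-3.6198) = 2.678704e-02

2.678704e-02


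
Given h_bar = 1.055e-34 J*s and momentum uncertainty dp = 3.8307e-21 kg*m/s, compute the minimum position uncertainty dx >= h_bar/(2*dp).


dx = h_bar / (2 * dp)
= 1.055e-34 / (2 * 3.8307e-21)
= 1.055e-34 / 7.6614e-21
= 1.3770e-14 m

1.3770e-14


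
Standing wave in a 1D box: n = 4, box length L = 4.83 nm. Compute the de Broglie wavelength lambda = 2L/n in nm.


lambda = 2L / n
= 2 * 4.83 / 4
= 9.66 / 4
= 2.415 nm

2.415


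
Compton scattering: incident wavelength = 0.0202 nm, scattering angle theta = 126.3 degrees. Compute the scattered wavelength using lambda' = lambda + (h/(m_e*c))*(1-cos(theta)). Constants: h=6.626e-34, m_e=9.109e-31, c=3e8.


Compton wavelength: h/(m_e*c) = 2.4247e-12 m
d_lambda = 2.4247e-12 * (1 - cos(126.3 deg))
= 2.4247e-12 * 1.592013
= 3.8602e-12 m = 0.00386 nm
lambda' = 0.0202 + 0.00386
= 0.02406 nm

0.02406


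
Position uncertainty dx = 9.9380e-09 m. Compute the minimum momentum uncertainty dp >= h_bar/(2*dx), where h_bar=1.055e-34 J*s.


dp = h_bar / (2 * dx)
= 1.055e-34 / (2 * 9.9380e-09)
= 1.055e-34 / 1.9876e-08
= 5.3079e-27 kg*m/s

5.3079e-27


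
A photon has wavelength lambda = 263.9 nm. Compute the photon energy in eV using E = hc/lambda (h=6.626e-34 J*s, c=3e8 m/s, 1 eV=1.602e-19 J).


E = hc / lambda
= (6.626e-34)(3e8) / (263.9e-9)
= 1.9878e-25 / 2.6390e-07
= 7.5324e-19 J
Converting to eV: 7.5324e-19 / 1.602e-19
= 4.7019 eV

4.7019
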